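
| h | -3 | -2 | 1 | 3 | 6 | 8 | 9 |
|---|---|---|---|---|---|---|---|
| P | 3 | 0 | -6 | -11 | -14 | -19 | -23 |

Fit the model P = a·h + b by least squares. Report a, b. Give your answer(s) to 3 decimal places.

a = -2.010, b = -3.684

From the data, Σh·h = 204, Σh = 22, Σ1 = 7.
Right-hand side: Σh·P = -491, ΣP = -70.
XᵀX·[a, b]ᵀ = XᵀP becomes [[204, 22]; [22, 7]]·[a, b]ᵀ = [-491, -70]ᵀ.
Δ = 204·7 − 22² = 944.
a = ((-491)·7 − 22·(-70))/944 = -1897/944; b = (204·(-70) − 22·(-491))/944 = -1739/472.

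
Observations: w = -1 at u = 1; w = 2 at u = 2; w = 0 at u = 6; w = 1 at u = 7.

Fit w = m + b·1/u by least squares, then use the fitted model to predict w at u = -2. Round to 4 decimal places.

ŵ = 2.0130

Entries of AᵀA: Σ1 = 4, Σ1/u = 38/21, Σ1/u·1/u = 1145/882.
For Aᵀw: Σw = 2, Σ1/u·w = 1/7.
Determinant 4·(1145/882) − (38/21)² = 94/49.
m = (2·(1145/882) − (38/21)·(1/7))/(94/49) = 1031/846; b = (4·(1/7) − (38/21)·2)/(94/49) = -224/141.
At u = -2: ŵ = (1031/846)·(1) + (-224/141)·(-1/2) = 1703/846.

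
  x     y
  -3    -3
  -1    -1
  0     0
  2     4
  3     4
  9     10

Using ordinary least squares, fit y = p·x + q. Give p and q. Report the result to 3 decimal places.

p = 1.107, q = 0.489

Compute the Gram sums: Σx·x = 104, Σx = 10, Σ1 = 6.
And Σx·y = 120, Σy = 14.
Determinant 104·6 − 10² = 524.
p = (120·6 − 10·14)/524 = 145/131; q = (104·14 − 10·120)/524 = 64/131.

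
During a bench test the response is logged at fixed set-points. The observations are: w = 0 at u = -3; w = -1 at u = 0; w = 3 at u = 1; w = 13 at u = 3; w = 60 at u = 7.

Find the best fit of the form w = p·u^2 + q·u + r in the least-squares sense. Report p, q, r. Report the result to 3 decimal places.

p = 0.915, q = 2.298, r = -1.118

From the data, Σu^2·u^2 = 2564, Σu^2·u = 344, Σu^2 = 68, Σu·u = 68, Σu = 8, Σ1 = 5.
For Mᵀw: Σu^2·w = 3060, Σu·w = 462, Σw = 75.
Row-reducing yields p = 1117/1221, q = 5611/2442, r = -455/407.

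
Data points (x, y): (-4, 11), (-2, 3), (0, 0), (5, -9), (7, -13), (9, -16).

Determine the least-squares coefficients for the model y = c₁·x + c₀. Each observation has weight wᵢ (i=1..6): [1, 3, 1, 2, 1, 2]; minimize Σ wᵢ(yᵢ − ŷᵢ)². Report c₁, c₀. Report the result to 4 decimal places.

Entries of MᵀWM: Σwᵢ·x·x = 289, Σwᵢ·x = 25, Σwᵢ·1 = 10.
Right-hand side: Σwᵢ·x·y = -531, Σwᵢ·y = -43.
MᵀWM·[c₁, c₀]ᵀ = MᵀWy becomes [[289, 25]; [25, 10]]·[c₁, c₀]ᵀ = [-531, -43]ᵀ.
Determinant 289·10 − 25² = 2265.
c₁ = ((-531)·10 − 25·(-43))/2265 = -847/453; c₀ = (289·(-43) − 25·(-531))/2265 = 848/2265.

c₁ = -1.8698, c₀ = 0.3744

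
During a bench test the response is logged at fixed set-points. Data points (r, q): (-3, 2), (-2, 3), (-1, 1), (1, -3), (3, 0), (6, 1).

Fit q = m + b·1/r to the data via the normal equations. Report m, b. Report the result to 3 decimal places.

m = 0.537, b = -2.328

With design matrix M, MᵀM = [[6, -1/3]; [-1/3, 5/2]] and Mᵀq = [4, -6]ᵀ.
Eliminating b: (5/2)·(row 1) − (-1/3)·(row 2) gives (134/9)·m = (5/2)·4 − (-1/3)·(-6) = 8, so m = 36/67.
Then b = ((-6) − (-1/3)·(36/67))/(5/2) = -156/67.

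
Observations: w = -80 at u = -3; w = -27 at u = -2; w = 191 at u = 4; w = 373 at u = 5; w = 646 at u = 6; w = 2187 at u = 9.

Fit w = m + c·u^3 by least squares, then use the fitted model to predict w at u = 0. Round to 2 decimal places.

ŵ = -1.41

The normal system MᵀM·[m, c]ᵀ = Mᵀw is [[6, 1099]; [1099, 598611]]·[m, c]ᵀ = [3290, 1795084]ᵀ.
Eliminating c: 598611·(row 1) − 1099·(row 2) gives 2383865·m = 598611·3290 − 1099·1795084 = -3367126, so m = -3367126/2383865.
Then c = (1795084 − 1099·(-3367126/2383865))/598611 = 7154794/2383865.
At u = 0: ŵ = (-3367126/2383865)·(1) + (7154794/2383865)·(0) = -3367126/2383865.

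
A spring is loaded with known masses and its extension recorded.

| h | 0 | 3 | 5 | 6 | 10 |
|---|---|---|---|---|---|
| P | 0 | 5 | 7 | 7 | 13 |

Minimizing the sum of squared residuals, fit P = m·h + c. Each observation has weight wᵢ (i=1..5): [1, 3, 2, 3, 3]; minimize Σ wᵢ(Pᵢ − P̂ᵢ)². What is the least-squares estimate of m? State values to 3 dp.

Normal-equation sums: Σwᵢ·h·h = 485, Σwᵢ·h = 67, Σwᵢ·1 = 12.
Right-hand side: Σwᵢ·h·P = 631, Σwᵢ·P = 89.
Determinant 485·12 − 67² = 1331.
m = (631·12 − 67·89)/1331 = 1609/1331; c = (485·89 − 67·631)/1331 = 888/1331.

m = 1.209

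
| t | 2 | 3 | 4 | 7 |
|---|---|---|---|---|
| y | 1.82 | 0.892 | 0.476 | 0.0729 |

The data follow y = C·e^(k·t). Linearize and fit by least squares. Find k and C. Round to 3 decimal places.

Let Y = ln y. Fitting Y = k·t + ln C by least squares:
Σt = 16.0000, Σ(t)² = 78.0000, Σln y = -2.8765, Σt·ln y = -20.4452.
Equations: 78.0000·k + 16.0000·ln C = -20.4452;  16.0000·k + 4·ln C = -2.8765.
Slope k = (n·Σt·ln y − Σt·Σln y)/(n·Σ(t)² − (Σt)²) = (4·-20.4452 − 16.0000·-2.8765)/56.0000 = -0.63853; ln C = (Σln y − k·Σt)/n = 1.83500, so C = exp(1.83500) = 6.26511.

k = -0.639, C = 6.265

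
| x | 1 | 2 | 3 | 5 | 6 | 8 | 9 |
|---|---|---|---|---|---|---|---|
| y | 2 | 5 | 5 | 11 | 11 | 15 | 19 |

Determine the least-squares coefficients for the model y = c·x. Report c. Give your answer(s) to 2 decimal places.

c = 2.00

The normal equations are: 220·c = 439.
Hence c = 439 / 220 ≈ 1.99545.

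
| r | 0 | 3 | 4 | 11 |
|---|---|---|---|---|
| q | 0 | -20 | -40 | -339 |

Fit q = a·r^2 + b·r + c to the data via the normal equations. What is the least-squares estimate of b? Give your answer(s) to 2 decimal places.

b = 2.06

The normal equations are: 14978·a + 1422·b + 146·c = -41839;  1422·a + 146·b + 18·c = -3949;  146·a + 18·b + 4·c = -399.
Inverting the 3×3 Gram matrix, [a, b, c]ᵀ = [-3137/1049, 21659/10490, 581/5245]ᵀ.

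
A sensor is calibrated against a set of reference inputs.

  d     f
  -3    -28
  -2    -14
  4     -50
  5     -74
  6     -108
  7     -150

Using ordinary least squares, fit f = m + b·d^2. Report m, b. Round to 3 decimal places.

m = -1.026, b = -3.006

XᵀX·[m, b]ᵀ = Xᵀf reads: 6·m + 139·b = -424;  139·m + 4675·b = -14196.
Eliminating b: 4675·(row 1) − 139·(row 2) gives 8729·m = 4675·(-424) − 139·(-14196) = -8956, so m = -8956/8729.
Then b = ((-14196) − 139·(-8956/8729))/4675 = -26240/8729.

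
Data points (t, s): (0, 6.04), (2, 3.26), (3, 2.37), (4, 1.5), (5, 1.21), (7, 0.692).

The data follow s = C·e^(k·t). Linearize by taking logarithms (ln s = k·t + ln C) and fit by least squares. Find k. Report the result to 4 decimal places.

Taking logs, ln s = k·t + ln C, so regress ln s on t.
Σt = 21.0000, Σ(t)² = 103.0000, Σln s = 4.0709, Σt·ln s = 4.9499.
Equations: 103.0000·k + 21.0000·ln C = 4.9499;  21.0000·k + 6·ln C = 4.0709.
Solving (det = 177.0000): k = -0.31520, ln C = 1.78169.

k = -0.3152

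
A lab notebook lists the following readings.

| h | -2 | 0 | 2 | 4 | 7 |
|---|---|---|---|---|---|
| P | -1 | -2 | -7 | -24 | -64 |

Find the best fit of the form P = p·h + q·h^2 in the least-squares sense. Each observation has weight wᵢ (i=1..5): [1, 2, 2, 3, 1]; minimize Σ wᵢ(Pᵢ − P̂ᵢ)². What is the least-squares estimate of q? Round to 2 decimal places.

q = -1.08

Setting ∂/∂p … = 0 gives: 109·p + 543·q = -762;  543·p + 3217·q = -4348.
Δ = 109·3217 − 543² = 55804.
p = ((-762)·3217 − 543·(-4348))/55804 = -45195/27902; q = (109·(-4348) − 543·(-762))/55804 = -30083/27902.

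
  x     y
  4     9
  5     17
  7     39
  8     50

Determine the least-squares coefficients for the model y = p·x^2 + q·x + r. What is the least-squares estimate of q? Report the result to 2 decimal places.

q = 4.40

From the data, Σx^2·x^2 = 7378, Σx^2·x = 1044, Σx^2 = 154, Σx·x = 154, Σx = 24, Σ1 = 4.
For Mᵀy: Σx^2·y = 5680, Σx·y = 794, Σy = 115.
MᵀM·[p, q, r]ᵀ = Mᵀy becomes [[7378, 1044, 154]; [1044, 154, 24]; [154, 24, 4]]·[p, q, r]ᵀ = [5680, 794, 115]ᵀ.
Solving the 3×3 system (Gaussian elimination) gives p = 1/2, q = 22/5, r = -169/10.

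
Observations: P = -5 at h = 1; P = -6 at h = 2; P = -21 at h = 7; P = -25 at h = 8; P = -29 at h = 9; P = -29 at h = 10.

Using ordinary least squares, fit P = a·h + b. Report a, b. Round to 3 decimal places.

a = -2.906, b = -1.247

The normal system AᵀA·[a, b]ᵀ = AᵀP is [[299, 37]; [37, 6]]·[a, b]ᵀ = [-915, -115]ᵀ.
Eliminating b: 6·(row 1) − 37·(row 2) gives 425·a = 6·(-915) − 37·(-115) = -1235, so a = -247/85.
Then b = ((-115) − 37·(-247/85))/6 = -106/85.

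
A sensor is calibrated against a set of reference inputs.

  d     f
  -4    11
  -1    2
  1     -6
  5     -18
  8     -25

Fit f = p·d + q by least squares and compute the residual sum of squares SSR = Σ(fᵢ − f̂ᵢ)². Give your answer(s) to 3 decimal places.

Compute the Gram sums: Σd·d = 107, Σd = 9, Σ1 = 5.
Right-hand side: Σd·f = -342, Σf = -36.
Determinant 107·5 − 9² = 454.
p = ((-342)·5 − 9·(-36))/454 = -693/227; q = (107·(-36) − 9·(-342))/454 = -387/227.
Residuals: 112/227, 148/227, -282/227, -234/227, 256/227; SSR = 1032/227.

SSR = 4.546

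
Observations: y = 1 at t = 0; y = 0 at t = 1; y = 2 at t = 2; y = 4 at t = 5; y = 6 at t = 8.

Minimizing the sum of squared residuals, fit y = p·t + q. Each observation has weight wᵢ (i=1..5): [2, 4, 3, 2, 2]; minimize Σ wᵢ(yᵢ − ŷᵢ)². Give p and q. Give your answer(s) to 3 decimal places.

Normal-equation sums: Σwᵢ·t·t = 194, Σwᵢ·t = 36, Σwᵢ·1 = 13.
Right-hand side: Σwᵢ·t·y = 148, Σwᵢ·y = 28.
So AᵀWA·[p, q]ᵀ = AᵀWy: [[194, 36]; [36, 13]]·[p, q]ᵀ = [148, 28]ᵀ.
det = 194·13 − 36² = 1226.
p = (148·13 − 36·28)/1226 = 458/613; q = (194·28 − 36·148)/1226 = 52/613.

p = 0.747, q = 0.085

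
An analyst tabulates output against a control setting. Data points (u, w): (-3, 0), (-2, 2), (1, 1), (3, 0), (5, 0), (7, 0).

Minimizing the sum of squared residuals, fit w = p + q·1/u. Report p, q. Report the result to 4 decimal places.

p = 0.5419, q = -0.2980

Entries of XᵀX: Σ1 = 6, Σ1/u = 59/70, Σ1/u·1/u = 67589/44100.
For Xᵀw: Σw = 3, Σ1/u·w = 0.
XᵀX·[p, q]ᵀ = Xᵀw becomes [[6, 59/70]; [59/70, 67589/44100]]·[p, q]ᵀ = [3, 0]ᵀ.
Determinant 6·(67589/44100) − (59/70)² = 24947/2940.
p = (3·(67589/44100) − (59/70)·0)/(24947/2940) = 67589/124735; q = (6·0 − (59/70)·3)/(24947/2940) = -7434/24947.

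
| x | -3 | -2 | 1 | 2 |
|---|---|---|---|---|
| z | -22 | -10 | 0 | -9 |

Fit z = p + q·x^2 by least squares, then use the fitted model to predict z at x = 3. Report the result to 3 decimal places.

ẑ = -22.455

The normal system AᵀA·[p, q]ᵀ = Aᵀz is [[4, 18]; [18, 114]]·[p, q]ᵀ = [-41, -274]ᵀ.
Determinant 4·114 − 18² = 132.
p = ((-41)·114 − 18·(-274))/132 = 43/22; q = (4·(-274) − 18·(-41))/132 = -179/66.
At x = 3: ẑ = (43/22)·(1) + (-179/66)·(9) = -247/11.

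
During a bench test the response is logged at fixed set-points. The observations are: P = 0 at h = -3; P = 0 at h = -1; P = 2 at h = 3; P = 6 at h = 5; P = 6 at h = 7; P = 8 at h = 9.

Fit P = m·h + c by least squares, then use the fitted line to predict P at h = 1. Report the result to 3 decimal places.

The normal system AᵀA·[m, c]ᵀ = AᵀP is [[174, 20]; [20, 6]]·[m, c]ᵀ = [150, 22]ᵀ.
Eliminating c: 6·(row 1) − 20·(row 2) gives 644·m = 6·150 − 20·22 = 460, so m = 5/7.
Then c = (22 − 20·(5/7))/6 = 9/7.
At h = 1: P̂ = (5/7)·(1) + (9/7)·(1) = 2.

P̂ = 2.000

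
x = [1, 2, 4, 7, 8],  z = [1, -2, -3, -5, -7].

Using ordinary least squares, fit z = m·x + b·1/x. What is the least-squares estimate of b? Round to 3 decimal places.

Forming AᵀA = [[134, 5]; [5, 4229/3136]] and Aᵀz = [-106, -131/56]ᵀ gives AᵀA·[m, b]ᵀ = Aᵀz.
det = 134·(4229/3136) − 5² = 244143/1568.
m = ((-106)·(4229/3136) − 5·(-131/56))/(244143/1568) = -68599/81381; b = (134·(-131/56) − 5·(-106))/(244143/1568) = 113176/81381.

b = 1.391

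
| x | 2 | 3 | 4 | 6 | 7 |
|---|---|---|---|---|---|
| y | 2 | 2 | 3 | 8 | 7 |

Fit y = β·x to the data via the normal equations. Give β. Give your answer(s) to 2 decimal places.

From the data, Σx·x = 114.
Right-hand side: Σx·y = 119.
So AᵀA·[β]ᵀ = Aᵀy: [[114]]·[β]ᵀ = [119]ᵀ.
Hence β = 119 / 114 ≈ 1.04386.

β = 1.04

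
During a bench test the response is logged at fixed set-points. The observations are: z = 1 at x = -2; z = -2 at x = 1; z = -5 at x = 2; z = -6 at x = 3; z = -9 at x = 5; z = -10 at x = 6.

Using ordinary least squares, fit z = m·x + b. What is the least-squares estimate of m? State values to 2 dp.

Forming AᵀA = [[79, 15]; [15, 6]] and Aᵀz = [-137, -31]ᵀ gives AᵀA·[m, b]ᵀ = Aᵀz.
Δ = 79·6 − 15² = 249.
m = ((-137)·6 − 15·(-31))/249 = -119/83; b = (79·(-31) − 15·(-137))/249 = -394/249.

m = -1.43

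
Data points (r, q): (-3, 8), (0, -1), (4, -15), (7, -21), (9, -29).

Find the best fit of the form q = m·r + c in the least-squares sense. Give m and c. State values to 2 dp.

m = -3.03, c = -1.29

Normal-equation sums: Σr·r = 155, Σr = 17, Σ1 = 5.
Moment sums: Σr·q = -492, Σq = -58.
Normal equations: [[155, 17]; [17, 5]]·[m, c]ᵀ = [-492, -58]ᵀ.
Determinant 155·5 − 17² = 486.
m = ((-492)·5 − 17·(-58))/486 = -737/243; c = (155·(-58) − 17·(-492))/486 = -313/243.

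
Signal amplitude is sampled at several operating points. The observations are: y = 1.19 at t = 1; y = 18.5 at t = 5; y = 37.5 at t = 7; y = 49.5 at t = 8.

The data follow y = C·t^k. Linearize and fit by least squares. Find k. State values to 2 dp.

Let Y = ln y. Fitting Y = k·ln t + ln C by least squares:
Σln t = 5.6348, Σ(ln t)² = 10.7009, Σln y = 10.6180, Σln t·ln y = 19.8625.
Equations: 10.7009·k + 5.6348·ln C = 19.8625;  5.6348·k + 4·ln C = 10.6180.
Δ = 10.7009·4 − (5.6348)² = 11.0529; k = (19.8625·4 − 5.6348·10.6180)/11.0529 = 1.77508, ln C = (10.7009·10.6180 − 5.6348·19.8625)/11.0529 = 0.15396.

k = 1.78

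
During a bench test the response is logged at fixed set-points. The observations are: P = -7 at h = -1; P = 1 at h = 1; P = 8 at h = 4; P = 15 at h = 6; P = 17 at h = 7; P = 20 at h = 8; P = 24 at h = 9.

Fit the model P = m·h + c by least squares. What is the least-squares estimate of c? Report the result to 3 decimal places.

Entries of MᵀM: Σh·h = 248, Σh = 34, Σ1 = 7.
Right-hand side: Σh·P = 625, ΣP = 78.
Normal equations: [[248, 34]; [34, 7]]·[m, c]ᵀ = [625, 78]ᵀ.
Δ = 248·7 − 34² = 580.
m = (625·7 − 34·78)/580 = 1723/580; c = (248·78 − 34·625)/580 = -953/290.

c = -3.286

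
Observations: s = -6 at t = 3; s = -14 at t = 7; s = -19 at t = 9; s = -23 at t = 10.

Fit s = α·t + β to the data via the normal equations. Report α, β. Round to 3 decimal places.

The normal equations are: 239·α + 29·β = -517;  29·α + 4·β = -62.
(Σt·t = 239, Σt = 29, Σ1 = 4, Σt·s = -517, Σs = -62.)
det = 239·4 − 29² = 115.
α = ((-517)·4 − 29·(-62))/115 = -54/23; β = (239·(-62) − 29·(-517))/115 = 35/23.

α = -2.348, β = 1.522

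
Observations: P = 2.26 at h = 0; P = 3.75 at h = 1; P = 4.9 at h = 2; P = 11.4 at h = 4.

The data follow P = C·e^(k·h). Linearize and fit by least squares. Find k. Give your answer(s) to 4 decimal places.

Let Y = ln P. Fitting Y = k·h + ln C by least squares:
XᵀX = [[21.0000, 7.0000]; [7.0000, 4]], rhs = [14.2347, 6.1600]ᵀ  (here Σh = 7.0000, Σ(h)² = 21.0000, Σln P = 6.1600, Σh·ln P = 14.2347).
Δ = 21.0000·4 − (7.0000)² = 35.0000; k = (14.2347·4 − 7.0000·6.1600)/35.0000 = 0.39483, ln C = (21.0000·6.1600 − 7.0000·14.2347)/35.0000 = 0.84905.

k = 0.3948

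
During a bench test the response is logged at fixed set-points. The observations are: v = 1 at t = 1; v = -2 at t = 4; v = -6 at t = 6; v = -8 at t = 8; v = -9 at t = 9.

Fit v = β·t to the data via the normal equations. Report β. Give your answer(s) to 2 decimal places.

β = -0.95

MᵀM·[β]ᵀ = Mᵀv reads: 198·β = -188.
β = (-188)/198 = -0.949495.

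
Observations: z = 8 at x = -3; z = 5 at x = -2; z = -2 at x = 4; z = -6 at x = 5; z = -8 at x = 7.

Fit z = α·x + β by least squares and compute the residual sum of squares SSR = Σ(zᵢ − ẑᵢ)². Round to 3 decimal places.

Forming AᵀA = [[103, 11]; [11, 5]] and Aᵀz = [-128, -3]ᵀ gives AᵀA·[α, β]ᵀ = Aᵀz.
det = 103·5 − 11² = 394.
α = ((-128)·5 − 11·(-3))/394 = -607/394; β = (103·(-3) − 11·(-128))/394 = 1099/394.
Residuals: 116/197, -343/394, 541/394, -214/197, -1/197; SSR = 1643/394.

SSR = 4.170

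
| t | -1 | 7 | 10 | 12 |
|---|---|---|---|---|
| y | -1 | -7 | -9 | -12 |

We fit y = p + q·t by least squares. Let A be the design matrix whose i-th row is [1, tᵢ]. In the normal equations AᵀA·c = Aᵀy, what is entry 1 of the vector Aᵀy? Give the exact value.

Entry 1 ↔ basis 1, so (Aᵀy)_{1} = Σᵢ yᵢ = (1)·(-1) + (1)·(-7) + (1)·(-9) + (1)·(-12) = -29.

-29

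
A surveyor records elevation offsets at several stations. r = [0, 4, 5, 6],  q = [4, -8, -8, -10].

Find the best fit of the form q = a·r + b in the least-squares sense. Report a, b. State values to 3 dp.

Entries of MᵀM: Σr·r = 77, Σr = 15, Σ1 = 4.
For Mᵀq: Σr·q = -132, Σq = -22.
So MᵀM·[a, b]ᵀ = Mᵀq: [[77, 15]; [15, 4]]·[a, b]ᵀ = [-132, -22]ᵀ.
Eliminating b: 4·(row 1) − 15·(row 2) gives 83·a = 4·(-132) − 15·(-22) = -198, so a = -198/83.
Then b = ((-22) − 15·(-198/83))/4 = 286/83.

a = -2.386, b = 3.446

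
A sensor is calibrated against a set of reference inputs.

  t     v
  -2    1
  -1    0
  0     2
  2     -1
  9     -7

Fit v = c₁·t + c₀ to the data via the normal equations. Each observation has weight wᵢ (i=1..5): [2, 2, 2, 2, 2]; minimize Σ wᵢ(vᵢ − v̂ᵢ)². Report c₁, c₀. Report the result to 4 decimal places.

Sums needed: Σwᵢ·t·t = 180, Σwᵢ·t = 16, Σwᵢ·1 = 10.
And Σwᵢ·t·v = -134, Σwᵢ·v = -10.
MᵀWM·[c₁, c₀]ᵀ = MᵀWv becomes [[180, 16]; [16, 10]]·[c₁, c₀]ᵀ = [-134, -10]ᵀ.
Determinant 180·10 − 16² = 1544.
c₁ = ((-134)·10 − 16·(-10))/1544 = -295/386; c₀ = (180·(-10) − 16·(-134))/1544 = 43/193.

c₁ = -0.7642, c₀ = 0.2228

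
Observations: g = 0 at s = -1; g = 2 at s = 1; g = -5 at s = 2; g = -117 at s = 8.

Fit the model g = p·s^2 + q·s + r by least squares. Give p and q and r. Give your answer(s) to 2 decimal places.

Compute the Gram sums: Σs^2·s^2 = 4114, Σs^2·s = 520, Σs^2 = 70, Σs·s = 70, Σs = 10, Σ1 = 4.
And Σs^2·g = -7506, Σs·g = -944, Σg = -120.
Solving the 3×3 system (Gaussian elimination) gives p = -703/366, q = 253/610, r = 943/366.

p = -1.92, q = 0.41, r = 2.58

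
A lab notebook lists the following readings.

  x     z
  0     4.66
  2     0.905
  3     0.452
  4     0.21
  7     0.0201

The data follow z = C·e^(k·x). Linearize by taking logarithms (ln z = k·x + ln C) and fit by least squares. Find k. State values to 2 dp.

Linearized form: ln z = k·x + ln C. From the 5 transformed points,
Σx = 16.0000, Σ(x)² = 78.0000, Σln z = -4.8226, Σx·ln z = -36.1737.
Equations: 78.0000·k + 16.0000·ln C = -36.1737;  16.0000·k + 5·ln C = -4.8226.
Slope k = (n·Σx·ln z − Σx·Σln z)/(n·Σ(x)² − (Σx)²) = (5·-36.1737 − 16.0000·-4.8226)/134.0000 = -0.77394; ln C = (Σln z − k·Σx)/n = 1.51209.

k = -0.77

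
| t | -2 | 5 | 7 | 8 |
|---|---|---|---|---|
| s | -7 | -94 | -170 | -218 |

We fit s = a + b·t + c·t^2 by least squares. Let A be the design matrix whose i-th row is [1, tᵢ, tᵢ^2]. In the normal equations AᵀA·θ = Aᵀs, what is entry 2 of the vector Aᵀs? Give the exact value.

Entry 2 ↔ basis t, so (Aᵀs)_{2} = Σᵢ (t)·sᵢ = (-2)·(-7) + (5)·(-94) + (7)·(-170) + (8)·(-218) = -3390.

-3390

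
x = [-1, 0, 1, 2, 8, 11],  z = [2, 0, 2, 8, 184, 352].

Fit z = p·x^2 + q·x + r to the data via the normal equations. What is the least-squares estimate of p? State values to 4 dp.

From the data, Σx^2·x^2 = 18755, Σx^2·x = 1851, Σx^2 = 191, Σx·x = 191, Σx = 21, Σ1 = 6.
For Aᵀz: Σx^2·z = 54404, Σx·z = 5360, Σz = 548.
Normal equations: [[18755, 1851, 191]; [1851, 191, 21]; [191, 21, 6]]·[p, q, r]ᵀ = [54404, 5360, 548]ᵀ.
Solving the 3×3 system (Gaussian elimination) gives p = 81767/27296, q = -116453/136480, r = -70911/68240.

p = 2.9956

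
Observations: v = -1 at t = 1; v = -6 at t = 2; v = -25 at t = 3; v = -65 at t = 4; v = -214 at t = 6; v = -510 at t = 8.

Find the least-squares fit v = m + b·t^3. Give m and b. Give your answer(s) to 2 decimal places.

Normal-equation sums: Σ1 = 6, Σt^3 = 828, Σt^3·t^3 = 313690.
And Σv = -821, Σt^3·v = -312228.
Normal equations: [[6, 828]; [828, 313690]]·[m, b]ᵀ = [-821, -312228]ᵀ.
Determinant 6·313690 − 828² = 1196556.
m = ((-821)·313690 − 828·(-312228))/1196556 = 492647/598278; b = (6·(-312228) − 828·(-821))/1196556 = -99465/99713.

m = 0.82, b = -1.00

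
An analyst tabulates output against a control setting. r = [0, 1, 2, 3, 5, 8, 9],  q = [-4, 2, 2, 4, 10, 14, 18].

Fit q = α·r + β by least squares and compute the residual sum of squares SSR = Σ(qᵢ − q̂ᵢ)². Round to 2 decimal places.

With design matrix X, XᵀX = [[184, 28]; [28, 7]] and Xᵀq = [342, 46]ᵀ.
det = 184·7 − 28² = 504.
α = (342·7 − 28·46)/504 = 79/36; β = (184·46 − 28·342)/504 = -139/63.
Residuals: -113/63, 169/84, -23/126, -95/252, 311/252, -85/63, 115/252; SSR = 1385/126.

SSR = 10.99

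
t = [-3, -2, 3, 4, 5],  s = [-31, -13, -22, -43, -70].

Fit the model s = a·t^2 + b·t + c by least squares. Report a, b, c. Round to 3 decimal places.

Normal-equation sums: Σt^2·t^2 = 1059, Σt^2·t = 181, Σt^2 = 63, Σt·t = 63, Σt = 7, Σ1 = 5.
Right-hand side: Σt^2·s = -2967, Σt·s = -469, Σs = -179.
AᵀA·[a, b, c]ᵀ = Aᵀs becomes [[1059, 181, 63]; [181, 63, 7]; [63, 7, 5]]·[a, b, c]ᵀ = [-2967, -469, -179]ᵀ.
Row-reducing yields a = -21987/6871, b = 10146/6871, c = 16850/6871.

a = -3.200, b = 1.477, c = 2.452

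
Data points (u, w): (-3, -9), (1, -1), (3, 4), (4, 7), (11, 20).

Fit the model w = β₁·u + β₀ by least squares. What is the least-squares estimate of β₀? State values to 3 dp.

The normal equations are: 156·β₁ + 16·β₀ = 286;  16·β₁ + 5·β₀ = 21.
Eliminating β₀: 5·(row 1) − 16·(row 2) gives 524·β₁ = 5·286 − 16·21 = 1094, so β₁ = 547/262.
Then β₀ = (21 − 16·(547/262))/5 = -325/131.

β₀ = -2.481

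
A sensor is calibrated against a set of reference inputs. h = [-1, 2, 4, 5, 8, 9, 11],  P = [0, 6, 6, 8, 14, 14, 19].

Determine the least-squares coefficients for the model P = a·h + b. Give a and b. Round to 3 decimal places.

AᵀA·[a, b]ᵀ = AᵀP reads: 312·a + 38·b = 523;  38·a + 7·b = 67.
det = 312·7 − 38² = 740.
a = (523·7 − 38·67)/740 = 223/148; b = (312·67 − 38·523)/740 = 103/74.

a = 1.507, b = 1.392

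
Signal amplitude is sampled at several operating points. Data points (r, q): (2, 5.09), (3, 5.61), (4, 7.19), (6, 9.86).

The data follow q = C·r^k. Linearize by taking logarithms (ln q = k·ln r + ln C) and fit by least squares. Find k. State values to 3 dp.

Let Y = ln q. Fitting Y = k·ln r + ln C by least squares:
Σln r = 4.9698, Σ(ln r)² = 6.8196, Σln q = 7.6130, Σln r·ln q = 9.8577.
Equations: 6.8196·k + 4.9698·ln C = 9.8577;  4.9698·k + 4·ln C = 7.6130.
Solving (det = 2.5794): k = 0.61859, ln C = 1.13469.

k = 0.619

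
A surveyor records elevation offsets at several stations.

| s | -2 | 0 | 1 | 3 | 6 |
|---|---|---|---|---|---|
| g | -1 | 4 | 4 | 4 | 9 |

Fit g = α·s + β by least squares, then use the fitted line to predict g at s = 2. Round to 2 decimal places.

ĝ = 4.43

Sums needed: Σs·s = 50, Σs = 8, Σ1 = 5.
Moment sums: Σs·g = 72, Σg = 20.
Eliminating β: 5·(row 1) − 8·(row 2) gives 186·α = 5·72 − 8·20 = 200, so α = 100/93.
Then β = (20 − 8·(100/93))/5 = 212/93.
At s = 2: ĝ = (100/93)·(2) + (212/93)·(1) = 412/93.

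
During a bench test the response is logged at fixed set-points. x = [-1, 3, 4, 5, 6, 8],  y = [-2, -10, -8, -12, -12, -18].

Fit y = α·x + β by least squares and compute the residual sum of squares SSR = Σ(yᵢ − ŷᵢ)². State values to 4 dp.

AᵀA·[α, β]ᵀ = Aᵀy reads: 151·α + 25·β = -336;  25·α + 6·β = -62.
Determinant 151·6 − 25² = 281.
α = ((-336)·6 − 25·(-62))/281 = -466/281; β = (151·(-62) − 25·(-336))/281 = -962/281.
Residuals: -66/281, -450/281, 578/281, -80/281, 386/281, -368/281; SSR = 2960/281.

SSR = 10.5338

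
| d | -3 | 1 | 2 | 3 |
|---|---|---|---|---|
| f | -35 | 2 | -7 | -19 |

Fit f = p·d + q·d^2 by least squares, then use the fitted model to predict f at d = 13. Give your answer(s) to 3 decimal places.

From the data, Σd·d = 23, Σd·d^2 = 9, Σd^2·d^2 = 179.
For Aᵀf: Σd·f = 36, Σd^2·f = -512.
det = 23·179 − 9² = 4036.
p = (36·179 − 9·(-512))/4036 = 2763/1009; q = (23·(-512) − 9·36)/4036 = -3025/1009.
At d = 13: f̂ = (2763/1009)·(13) + (-3025/1009)·(169) = -475306/1009.

f̂ = -471.066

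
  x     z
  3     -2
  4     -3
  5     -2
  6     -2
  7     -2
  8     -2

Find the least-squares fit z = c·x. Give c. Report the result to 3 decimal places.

c = -0.352

Forming MᵀM = [[199]] and Mᵀz = [-70]ᵀ gives MᵀM·[c]ᵀ = Mᵀz.
c = (-70)/199 = -0.351759.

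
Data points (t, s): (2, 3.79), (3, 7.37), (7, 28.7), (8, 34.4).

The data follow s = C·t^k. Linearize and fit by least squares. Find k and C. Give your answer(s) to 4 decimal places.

k = 1.5973, C = 1.2628

Let Y = ln s. Fitting Y = k·ln t + ln C by least squares:
Σln t = 5.8171, Σ(ln t)² = 9.7980, Σln s = 10.2247, Σln t·ln s = 17.0073.
Normal system: [[9.7980, 5.8171]; [5.8171, 4]]·[k, ln C]ᵀ = [17.0073, 10.2247]ᵀ.
Solving (det = 5.3534): k = 1.59727, ln C = 0.23331, so C = exp(0.23331) = 1.26277.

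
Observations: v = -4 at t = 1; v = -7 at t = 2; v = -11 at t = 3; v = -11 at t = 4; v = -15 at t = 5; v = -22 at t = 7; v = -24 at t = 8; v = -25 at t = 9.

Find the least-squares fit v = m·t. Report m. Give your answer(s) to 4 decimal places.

The normal system MᵀM·[m]ᵀ = Mᵀv is [[249]]·[m]ᵀ = [-741]ᵀ.
Hence m = -741 / 249 ≈ -2.9759.

m = -2.9759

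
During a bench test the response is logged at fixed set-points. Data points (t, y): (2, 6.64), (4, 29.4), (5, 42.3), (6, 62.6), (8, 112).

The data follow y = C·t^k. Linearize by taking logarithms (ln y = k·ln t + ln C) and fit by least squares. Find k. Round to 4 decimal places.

Linearized form: ln y = k·ln t + ln C. From the 5 transformed points,
Σln t = 7.5601, Σ(ln t)² = 12.5270, Σln y = 17.8742, Σln t·ln y = 29.2502.
Equations: 12.5270·k + 7.5601·ln C = 29.2502;  7.5601·k + 5·ln C = 17.8742.
Slope k = (n·Σln t·ln y − Σln t·Σln y)/(n·Σ(ln t)² − (Σln t)²) = (5·29.2502 − 7.5601·17.8742)/5.4804 = 2.02923; ln C = (Σln y − k·Σln t)/n = 0.50661.

k = 2.0292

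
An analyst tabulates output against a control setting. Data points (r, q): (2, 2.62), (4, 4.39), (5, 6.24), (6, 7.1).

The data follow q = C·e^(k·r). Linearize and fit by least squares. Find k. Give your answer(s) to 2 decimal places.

Linearized form: ln q = k·r + ln C. From the 4 transformed points,
Over the data: Σr = 17.0000, Σ(r)² = 81.0000, Σln q = 6.2336, Σr·ln q = 28.7591.
Normal system: [[81.0000, 17.0000]; [17.0000, 4]]·[k, ln C]ᵀ = [28.7591, 6.2336]ᵀ.
Slope k = (n·Σr·ln q − Σr·Σln q)/(n·Σ(r)² − (Σr)²) = (4·28.7591 − 17.0000·6.2336)/35.0000 = 0.25902; ln C = (Σln q − k·Σr)/n = 0.45756.

k = 0.26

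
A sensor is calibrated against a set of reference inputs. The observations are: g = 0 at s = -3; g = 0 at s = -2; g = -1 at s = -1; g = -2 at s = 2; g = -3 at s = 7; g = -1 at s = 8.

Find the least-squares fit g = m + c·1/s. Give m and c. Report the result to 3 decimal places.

m = -1.385, c = -1.232

The normal equations are: 6·m + (-179/168)·c = -7;  (-179/168)·m + (46489/28224)·c = -31/56.
Eliminating c: (46489/28224)·(row 1) − (-179/168)·(row 2) gives (246893/28224)·m = (46489/28224)·(-7) − (-179/168)·(-31/56) = -171035/14112, so m = -342070/246893.
Then c = ((-31/56) − (-179/168)·(-342070/246893))/(46489/28224) = -304248/246893.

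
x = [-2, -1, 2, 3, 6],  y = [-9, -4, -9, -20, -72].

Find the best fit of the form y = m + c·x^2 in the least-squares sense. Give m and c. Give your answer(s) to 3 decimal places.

Setting ∂/∂m … = 0 gives: 5·m + 54·c = -114;  54·m + 1410·c = -2848.
(Σ1 = 5, Σx^2 = 54, Σx^2·x^2 = 1410, Σy = -114, Σx^2·y = -2848.)
Determinant 5·1410 − 54² = 4134.
m = ((-114)·1410 − 54·(-2848))/4134 = -1158/689; c = (5·(-2848) − 54·(-114))/4134 = -4042/2067.

m = -1.681, c = -1.955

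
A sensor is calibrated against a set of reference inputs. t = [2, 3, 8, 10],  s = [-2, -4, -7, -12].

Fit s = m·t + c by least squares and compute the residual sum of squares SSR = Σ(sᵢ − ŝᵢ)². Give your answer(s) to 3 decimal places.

SSR = 4.726

MᵀM·[m, c]ᵀ = Mᵀs reads: 177·m + 23·c = -192;  23·m + 4·c = -25.
det = 177·4 − 23² = 179.
m = ((-192)·4 − 23·(-25))/179 = -193/179; c = (177·(-25) − 23·(-192))/179 = -9/179.
Residuals: 37/179, -128/179, 300/179, -209/179; SSR = 846/179.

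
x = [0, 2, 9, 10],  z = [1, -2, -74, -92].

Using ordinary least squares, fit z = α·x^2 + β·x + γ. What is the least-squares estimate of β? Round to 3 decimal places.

β = 0.430

AᵀA·[α, β, γ]ᵀ = Aᵀz reads: 16577·α + 1737·β + 185·γ = -15202;  1737·α + 185·β + 21·γ = -1590;  185·α + 21·β + 4·γ = -167.
Row-reducing yields α = -6414/6589, β = 2835/6589, γ = 6673/6589.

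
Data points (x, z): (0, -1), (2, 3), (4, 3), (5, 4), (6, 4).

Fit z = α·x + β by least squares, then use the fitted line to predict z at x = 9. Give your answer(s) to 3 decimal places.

ẑ = 6.897

Setting ∂/∂α … = 0 gives: 81·α + 17·β = 62;  17·α + 5·β = 13.
(Σx·x = 81, Σx = 17, Σ1 = 5, Σx·z = 62, Σz = 13.)
det = 81·5 − 17² = 116.
α = (62·5 − 17·13)/116 = 89/116; β = (81·13 − 17·62)/116 = -1/116.
At x = 9: ẑ = (89/116)·(9) + (-1/116)·(1) = 200/29.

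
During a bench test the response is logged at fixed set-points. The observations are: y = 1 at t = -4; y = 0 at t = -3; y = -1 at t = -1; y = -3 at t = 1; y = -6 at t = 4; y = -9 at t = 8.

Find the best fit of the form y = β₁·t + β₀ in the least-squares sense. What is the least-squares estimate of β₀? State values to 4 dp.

β₀ = -2.2950

Compute the Gram sums: Σt·t = 107, Σt = 5, Σ1 = 6.
And Σt·y = -102, Σy = -18.
XᵀX·[β₁, β₀]ᵀ = Xᵀy becomes [[107, 5]; [5, 6]]·[β₁, β₀]ᵀ = [-102, -18]ᵀ.
Δ = 107·6 − 5² = 617.
β₁ = ((-102)·6 − 5·(-18))/617 = -522/617; β₀ = (107·(-18) − 5·(-102))/617 = -1416/617.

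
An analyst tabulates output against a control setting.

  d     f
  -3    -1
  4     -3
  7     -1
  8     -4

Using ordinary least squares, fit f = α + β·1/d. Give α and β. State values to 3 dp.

α = -2.102, β = -3.204

The normal equations are: 4·α + (31/168)·β = -9;  (31/168)·α + (5917/28224)·β = -89/84.
det = 4·(5917/28224) − (31/168)² = 2523/3136.
α = ((-9)·(5917/28224) − (31/168)·(-89/84))/(2523/3136) = -47735/22707; β = (4·(-89/84) − (31/168)·(-9))/(2523/3136) = -24248/7569.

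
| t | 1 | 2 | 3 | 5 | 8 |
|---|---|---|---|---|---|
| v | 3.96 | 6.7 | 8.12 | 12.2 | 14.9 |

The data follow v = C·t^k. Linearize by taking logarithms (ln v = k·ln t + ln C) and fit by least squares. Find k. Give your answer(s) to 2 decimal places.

Linearized form: ln v = k·ln t + ln C. From the 5 transformed points,
Σln t = 5.4806, Σ(ln t)² = 8.6018, Σln v = 10.5755, Σln t·ln v = 13.2625.
Normal system: [[8.6018, 5.4806]; [5.4806, 5]]·[k, ln C]ᵀ = [13.2625, 10.5755]ᵀ.
Slope k = (n·Σln t·ln v − Σln t·Σln v)/(n·Σ(ln t)² − (Σln t)²) = (5·13.2625 − 5.4806·10.5755)/12.9714 = 0.64390; ln C = (Σln v − k·Σln t)/n = 1.40930.

k = 0.64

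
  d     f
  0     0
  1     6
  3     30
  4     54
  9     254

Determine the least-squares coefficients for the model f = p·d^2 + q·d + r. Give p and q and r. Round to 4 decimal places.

From the data, Σd^2·d^2 = 6899, Σd^2·d = 821, Σd^2 = 107, Σd·d = 107, Σd = 17, Σ1 = 5.
For Mᵀf: Σd^2·f = 21714, Σd·f = 2598, Σf = 344.
So MᵀM·[p, q, r]ᵀ = Mᵀf: [[6899, 821, 107]; [821, 107, 17]; [107, 17, 5]]·[p, q, r]ᵀ = [21714, 2598, 344]ᵀ.
Solving the 3×3 system (Gaussian elimination) gives p = 11057/3696, q = 4555/3696, r = 33/56.

p = 2.9916, q = 1.2324, r = 0.5893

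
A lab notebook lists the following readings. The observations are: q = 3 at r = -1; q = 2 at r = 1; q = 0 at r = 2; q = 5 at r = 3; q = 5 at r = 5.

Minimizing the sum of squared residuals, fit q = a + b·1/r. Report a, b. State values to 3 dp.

Setting ∂/∂a … = 0 gives: 5·a + (31/30)·b = 15;  (31/30)·a + (2161/900)·b = 5/3.
Determinant 5·(2161/900) − (31/30)² = 2461/225.
a = (15·(2161/900) − (31/30)·(5/3))/(2461/225) = 30865/9844; b = (5·(5/3) − (31/30)·15)/(2461/225) = -3225/4922.

a = 3.135, b = -0.655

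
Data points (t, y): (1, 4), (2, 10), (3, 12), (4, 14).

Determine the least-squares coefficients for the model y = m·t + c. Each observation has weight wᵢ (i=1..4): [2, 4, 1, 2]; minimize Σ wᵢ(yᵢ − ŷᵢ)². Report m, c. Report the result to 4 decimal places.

Entries of XᵀWX: Σwᵢ·t·t = 59, Σwᵢ·t = 21, Σwᵢ·1 = 9.
Moment sums: Σwᵢ·t·y = 236, Σwᵢ·y = 88.
XᵀWX·[m, c]ᵀ = XᵀWy becomes [[59, 21]; [21, 9]]·[m, c]ᵀ = [236, 88]ᵀ.
Δ = 59·9 − 21² = 90.
m = (236·9 − 21·88)/90 = 46/15; c = (59·88 − 21·236)/90 = 118/45.

m = 3.0667, c = 2.6222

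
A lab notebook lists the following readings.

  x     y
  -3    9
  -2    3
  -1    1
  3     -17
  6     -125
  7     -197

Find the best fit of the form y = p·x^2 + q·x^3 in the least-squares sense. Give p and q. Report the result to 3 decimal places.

p = -0.429, q = -0.511

Sums needed: Σx^2·x^2 = 3876, Σx^2·x^3 = 24550, Σx^3·x^3 = 165828.
And Σx^2·y = -14212, Σx^3·y = -95298.
So MᵀM·[p, q]ᵀ = Mᵀy: [[3876, 24550]; [24550, 165828]]·[p, q]ᵀ = [-14212, -95298]ᵀ.
det = 3876·165828 − 24550² = 40046828.
p = ((-14212)·165828 − 24550·(-95298))/40046828 = -4295409/10011707; q = (3876·(-95298) − 24550·(-14212))/40046828 = -5117612/10011707.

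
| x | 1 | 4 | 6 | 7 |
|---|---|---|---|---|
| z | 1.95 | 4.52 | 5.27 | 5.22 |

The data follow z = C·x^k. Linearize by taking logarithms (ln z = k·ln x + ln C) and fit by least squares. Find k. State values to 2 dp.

Linearized form: ln z = k·ln x + ln C. From the 4 transformed points,
AᵀA = [[8.9188, 5.1240]; [5.1240, 4]], rhs = [8.2848, 5.4909]ᵀ  (here Σln x = 5.1240, Σ(ln x)² = 8.9188, Σln z = 5.4909, Σln x·ln z = 8.2848).
Solving (det = 9.4201): k = 0.53123, ln C = 0.69222.

k = 0.53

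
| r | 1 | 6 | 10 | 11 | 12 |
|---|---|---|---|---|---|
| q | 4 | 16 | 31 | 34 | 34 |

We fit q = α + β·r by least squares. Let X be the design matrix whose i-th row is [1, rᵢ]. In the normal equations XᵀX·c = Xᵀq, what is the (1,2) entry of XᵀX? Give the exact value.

40

Row 1 ↔ basis 1, column 2 ↔ basis r, so (XᵀX)_{1,2} = Σᵢ r = (1)·(1) + (1)·(6) + (1)·(10) + (1)·(11) + (1)·(12) = 40.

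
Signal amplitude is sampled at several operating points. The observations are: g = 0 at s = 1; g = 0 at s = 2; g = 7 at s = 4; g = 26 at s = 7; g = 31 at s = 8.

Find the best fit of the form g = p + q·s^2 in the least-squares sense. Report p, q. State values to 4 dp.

p = -1.1514, q = 0.5206

Sums needed: Σ1 = 5, Σs^2 = 134, Σs^2·s^2 = 6770.
Moment sums: Σg = 64, Σs^2·g = 3370.
Determinant 5·6770 − 134² = 15894.
p = (64·6770 − 134·3370)/15894 = -3050/2649; q = (5·3370 − 134·64)/15894 = 1379/2649.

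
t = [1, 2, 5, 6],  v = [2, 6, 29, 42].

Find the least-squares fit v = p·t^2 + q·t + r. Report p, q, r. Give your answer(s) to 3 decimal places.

XᵀX·[p, q, r]ᵀ = Xᵀv reads: 1938·p + 350·q + 66·r = 2263;  350·p + 66·q + 14·r = 411;  66·p + 14·q + 4·r = 79.
Inverting the 3×3 Gram matrix, [p, q, r]ᵀ = [9/8, 5/136, 18/17]ᵀ.

p = 1.125, q = 0.037, r = 1.059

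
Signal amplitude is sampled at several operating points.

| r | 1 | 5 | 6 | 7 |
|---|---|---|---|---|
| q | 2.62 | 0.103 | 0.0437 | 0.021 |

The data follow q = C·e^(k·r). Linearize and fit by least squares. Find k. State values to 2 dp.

k = -0.81

Taking logs, ln q = k·r + ln C, so regress ln q on r.
Σr = 19.0000, Σ(r)² = 111.0000, Σln q = -8.3035, Σr·ln q = -56.2270.
Equations: 111.0000·k + 19.0000·ln C = -56.2270;  19.0000·k + 4·ln C = -8.3035.
Slope k = (n·Σr·ln q − Σr·Σln q)/(n·Σ(r)² − (Σr)²) = (4·-56.2270 − 19.0000·-8.3035)/83.0000 = -0.80894; ln C = (Σln q − k·Σr)/n = 1.76658.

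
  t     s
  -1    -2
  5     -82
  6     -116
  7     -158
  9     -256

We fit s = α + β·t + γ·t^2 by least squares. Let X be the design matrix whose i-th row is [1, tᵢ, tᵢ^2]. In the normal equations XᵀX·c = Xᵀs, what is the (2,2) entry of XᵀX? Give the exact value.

Row 2 ↔ basis t, column 2 ↔ basis t, so (XᵀX)_{2,2} = Σᵢ (t)·(t) = (-1)·(-1) + (5)·(5) + (6)·(6) + (7)·(7) + (9)·(9) = 192.

192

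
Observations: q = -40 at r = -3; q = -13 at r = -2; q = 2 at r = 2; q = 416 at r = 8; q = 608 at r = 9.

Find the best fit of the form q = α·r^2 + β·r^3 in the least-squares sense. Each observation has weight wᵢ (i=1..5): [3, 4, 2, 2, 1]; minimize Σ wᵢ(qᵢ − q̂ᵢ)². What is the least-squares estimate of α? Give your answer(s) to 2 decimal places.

Forming AᵀWA = [[15092, 123792]; [123792, 1058300]] and AᵀWq = [101224, 872904]ᵀ gives AᵀWA·[α, β]ᵀ = AᵀWq.
det = 15092·1058300 − 123792² = 647404336.
α = (101224·1058300 − 123792·872904)/647404336 = -58323298/40462771; β = (15092·872904 − 123792·101224)/647404336 = 40196610/40462771.

α = -1.44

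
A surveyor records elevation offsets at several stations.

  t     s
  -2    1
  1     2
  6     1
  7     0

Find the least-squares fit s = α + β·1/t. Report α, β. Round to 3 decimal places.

Entries of XᵀX: Σ1 = 4, Σ1/t = 17/21, Σ1/t·1/t = 1145/882.
And Σs = 4, Σ1/t·s = 5/3.
Δ = 4·(1145/882) − (17/21)² = 667/147.
α = (4·(1145/882) − (17/21)·(5/3))/(667/147) = 565/667; β = (4·(5/3) − (17/21)·4)/(667/147) = 504/667.

α = 0.847, β = 0.756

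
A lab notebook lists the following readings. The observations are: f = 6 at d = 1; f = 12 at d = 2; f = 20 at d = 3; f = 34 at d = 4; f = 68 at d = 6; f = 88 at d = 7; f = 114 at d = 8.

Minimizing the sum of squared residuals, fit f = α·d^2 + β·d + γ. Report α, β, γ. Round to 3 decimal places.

Normal-equation sums: Σd^2·d^2 = 8147, Σd^2·d = 1171, Σd^2 = 179, Σd·d = 179, Σd = 31, Σ1 = 7.
For Aᵀf: Σd^2·f = 14834, Σd·f = 2162, Σf = 342.
AᵀA·[α, β, γ]ᵀ = Aᵀf becomes [[8147, 1171, 179]; [1171, 179, 31]; [179, 31, 7]]·[α, β, γ]ᵀ = [14834, 2162, 342]ᵀ.
Row-reducing yields α = 3967/2541, β = 3463/2541, γ = 2456/847.

α = 1.561, β = 1.363, γ = 2.900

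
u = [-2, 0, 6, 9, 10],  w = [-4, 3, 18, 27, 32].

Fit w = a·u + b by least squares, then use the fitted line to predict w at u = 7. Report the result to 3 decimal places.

ŵ = 22.063

With design matrix A, AᵀA = [[221, 23]; [23, 5]] and Aᵀw = [679, 76]ᵀ.
Eliminating b: 5·(row 1) − 23·(row 2) gives 576·a = 5·679 − 23·76 = 1647, so a = 183/64.
Then b = (76 − 23·(183/64))/5 = 131/64.
At u = 7: ŵ = (183/64)·(7) + (131/64)·(1) = 353/16.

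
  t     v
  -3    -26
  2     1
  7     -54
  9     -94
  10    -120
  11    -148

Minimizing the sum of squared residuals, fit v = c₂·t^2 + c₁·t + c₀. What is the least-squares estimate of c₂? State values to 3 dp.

Setting ∂/∂c₂ … = 0 gives: 33700·c₂ + 3384·c₁ + 364·c₀ = -40398;  3384·c₂ + 364·c₁ + 36·c₀ = -3972;  364·c₂ + 36·c₁ + 6·c₀ = -441.
(Σt^2·t^2 = 33700, Σt^2·t = 3384, Σt^2 = 364, Σt·t = 364, Σt = 36, Σ1 = 6, Σt^2·v = -40398, Σt·v = -3972, Σv = -441.)
Solving the 3×3 system (Gaussian elimination) gives c₂ = -80271/52381, c₁ = 363081/104762, c₀ = -138945/104762.

c₂ = -1.532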